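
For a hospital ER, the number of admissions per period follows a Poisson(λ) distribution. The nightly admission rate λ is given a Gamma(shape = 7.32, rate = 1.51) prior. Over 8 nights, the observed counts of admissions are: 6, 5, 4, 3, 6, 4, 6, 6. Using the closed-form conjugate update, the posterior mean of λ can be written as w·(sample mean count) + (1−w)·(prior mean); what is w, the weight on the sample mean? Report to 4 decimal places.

0.8412

With a Gamma(shape α, rate β) prior, the Poisson likelihood is conjugate: the posterior is Gamma(α + ΣXᵢ, β + n).
Posterior mean = (α₀+S)/(β₀+n) = [n/(β₀+n)]·(S/n) + [β₀/(β₀+n)]·(α₀/β₀), so only n and β₀ enter the weight.
Weight on data w = n/(β₀+n) = 8/(1.51+8) = 8/9.51 = 0.8412.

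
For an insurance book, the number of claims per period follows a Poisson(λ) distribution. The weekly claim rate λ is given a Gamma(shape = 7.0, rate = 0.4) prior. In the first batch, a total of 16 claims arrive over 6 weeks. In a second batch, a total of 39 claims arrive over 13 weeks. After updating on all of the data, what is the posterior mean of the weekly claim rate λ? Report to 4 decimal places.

With a Gamma(shape α, rate β) prior, the Poisson likelihood is conjugate: the posterior is Gamma(α + ΣXᵢ, β + n).
After batch 1: Gamma(α+S, β+n) = Gamma(7.0+16, 0.4+6) = Gamma(23.0, 6.4).
After batch 2: Gamma(α+S, β+n) = Gamma(23.0+39, 6.4+13) = Gamma(62.0, 19.4).
Posterior mean = α/β = 62.0/19.4 = 3.1959.

3.1959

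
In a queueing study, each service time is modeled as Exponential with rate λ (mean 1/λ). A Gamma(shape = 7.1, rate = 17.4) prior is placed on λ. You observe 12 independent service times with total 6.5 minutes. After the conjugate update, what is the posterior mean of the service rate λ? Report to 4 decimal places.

0.7992

With a Gamma(shape α, rate β) prior on the exponential rate λ, the posterior after n observations with total T = Σxᵢ is Gamma(α+n, β+T).
Posterior: Gamma(7.1+12, 17.4+6.5) = Gamma(19.1, 23.9).
Posterior mean of λ = α/β = 19.1/23.9 = 0.7992.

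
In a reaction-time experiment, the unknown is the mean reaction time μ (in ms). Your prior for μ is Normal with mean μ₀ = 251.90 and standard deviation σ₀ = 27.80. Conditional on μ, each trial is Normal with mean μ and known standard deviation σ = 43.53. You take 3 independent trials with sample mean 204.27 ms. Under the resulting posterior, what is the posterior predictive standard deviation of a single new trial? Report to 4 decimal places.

47.3543

For Normal data with known variance σ², a Normal(μ₀, σ₀²) prior on μ is conjugate. Posterior precision = 1/σ₀² + n/σ²; posterior mean is the precision-weighted average of μ₀ and x̄.
σ₀² = 27.80² = 772.84, σ² = 43.53² = 1894.8609; σ² + n·σ₀² = 1894.8609 + 3·772.84 = 4213.3809.
Posterior precision = 1/σ₀² + n/σ² = 1/772.84 + 3/1894.8609 = (σ² + n·σ₀²)/(σ₀²σ²) = 4213.3809/(772.84·1894.8609); posterior variance σₙ² = σ₀²σ²/(σ² + n·σ₀²) = 772.84·1894.8609/4213.3809 = 347.565134.
Predictive variance for one new observation = σₙ² + σ² = 772.84·1894.8609/4213.3809 + 1894.8609 = σ²·(σ₀² + 4213.3809)/4213.3809 = 1894.8609·4986.2209/4213.3809 = 2242.426034; SD = √(1894.8609·4986.2209/4213.3809) = 47.3543.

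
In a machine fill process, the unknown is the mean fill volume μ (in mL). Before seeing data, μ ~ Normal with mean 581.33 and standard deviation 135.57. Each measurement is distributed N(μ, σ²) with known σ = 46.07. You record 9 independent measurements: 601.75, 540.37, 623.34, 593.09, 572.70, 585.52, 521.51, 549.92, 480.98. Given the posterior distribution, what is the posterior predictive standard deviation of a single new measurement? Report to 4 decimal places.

48.5313

For Normal data with known variance σ², a Normal(μ₀, σ₀²) prior on μ is conjugate. Posterior precision = 1/σ₀² + n/σ²; posterior mean is the precision-weighted average of μ₀ and x̄.
σ₀² = 135.57² = 18379.2249, σ² = 46.07² = 2122.4449; σ² + n·σ₀² = 2122.4449 + 9·18379.2249 = 167535.469.
Posterior precision = 1/σ₀² + n/σ² = 1/18379.2249 + 9/2122.4449 = (σ² + n·σ₀²)/(σ₀²σ²) = 167535.469/(18379.2249·2122.4449); posterior variance σₙ² = σ₀²σ²/(σ² + n·σ₀²) = 18379.2249·2122.4449/167535.469 = 232.839603.
Predictive variance for one new observation = σₙ² + σ² = 18379.2249·2122.4449/167535.469 + 2122.4449 = σ²·(σ₀² + 167535.469)/167535.469 = 2122.4449·185914.6939/167535.469 = 2355.284503; SD = √(2122.4449·185914.6939/167535.469) = 48.5313.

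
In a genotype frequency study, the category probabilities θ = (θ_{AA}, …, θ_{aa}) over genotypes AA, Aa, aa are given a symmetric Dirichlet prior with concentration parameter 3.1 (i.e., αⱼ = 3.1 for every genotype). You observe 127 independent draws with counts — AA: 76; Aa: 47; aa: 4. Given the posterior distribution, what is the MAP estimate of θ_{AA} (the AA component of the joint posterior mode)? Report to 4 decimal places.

0.5859

The Dirichlet prior is conjugate to the Multinomial likelihood: each posterior αⱼ = prior αⱼ + observed count nⱼ.
Posterior concentration: (79.1, 50.1, 7.1), total = 136.3.
Joint mode component: (α_{AA}−1)/(Σα−K) = 78.1/133.3 = 0.5859.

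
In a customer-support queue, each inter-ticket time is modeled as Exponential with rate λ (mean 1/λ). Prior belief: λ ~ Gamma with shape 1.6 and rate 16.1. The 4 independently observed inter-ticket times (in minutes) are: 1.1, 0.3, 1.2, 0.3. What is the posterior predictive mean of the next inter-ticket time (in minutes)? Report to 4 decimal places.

4.1304

With a Gamma(shape α, rate β) prior on the exponential rate λ, the posterior after n observations with total T = Σxᵢ is Gamma(α+n, β+T).
Sum of observations T = 2.9 minutes; n = 4.
Posterior: Gamma(1.6+4, 16.1+2.9) = Gamma(5.6, 19.0).
The predictive distribution for the next observation is Lomax; its mean is β/(α−1) = 19.0/4.6 = 4.1304.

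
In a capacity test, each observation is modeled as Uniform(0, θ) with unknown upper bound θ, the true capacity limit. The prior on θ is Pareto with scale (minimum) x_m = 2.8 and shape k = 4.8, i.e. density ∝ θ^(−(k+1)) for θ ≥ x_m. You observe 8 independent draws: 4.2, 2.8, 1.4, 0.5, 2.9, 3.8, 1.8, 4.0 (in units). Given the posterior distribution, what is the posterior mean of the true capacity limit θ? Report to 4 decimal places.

A Pareto(scale x_m, shape k) prior on the upper bound θ of Uniform(0, θ) is conjugate: posterior is Pareto(max(x_m, max xᵢ), k + n).
Sample maximum = 4.2; prior scale x_m = 2.8 → posterior scale = max = 4.2.
Posterior shape = 4.8 + 8 = 12.8.
E[θ|data] = k·x_m/(k−1) = 12.8·4.2/11.8 = 4.5559.

4.5559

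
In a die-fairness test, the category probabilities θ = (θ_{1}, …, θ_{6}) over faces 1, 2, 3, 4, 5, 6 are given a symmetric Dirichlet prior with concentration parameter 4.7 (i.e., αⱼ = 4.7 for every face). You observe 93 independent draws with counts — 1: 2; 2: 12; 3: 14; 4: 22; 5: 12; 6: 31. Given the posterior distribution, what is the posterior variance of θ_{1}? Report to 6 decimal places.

The Dirichlet prior is conjugate to the Multinomial likelihood: each posterior αⱼ = prior αⱼ + observed count nⱼ.
Posterior concentration: (6.7, 16.7, 18.7, 26.7, 16.7, 35.7), total = 121.2.
Var[θ_j] = α_j(Σα−α_j)/((Σα)²(Σα+1)) = 6.7·114.5/(121.2²·122.2) = 0.000427.

0.000427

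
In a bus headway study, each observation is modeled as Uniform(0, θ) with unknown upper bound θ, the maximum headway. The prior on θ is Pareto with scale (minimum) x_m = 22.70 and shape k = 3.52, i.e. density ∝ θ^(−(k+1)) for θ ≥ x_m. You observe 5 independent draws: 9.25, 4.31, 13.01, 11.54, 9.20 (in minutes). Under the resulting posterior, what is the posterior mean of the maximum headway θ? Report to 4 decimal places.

A Pareto(scale x_m, shape k) prior on the upper bound θ of Uniform(0, θ) is conjugate: posterior is Pareto(max(x_m, max xᵢ), k + n).
Sample maximum = 13.01; prior scale x_m = 22.70 → posterior scale = max = 22.70.
Posterior shape = 3.52 + 5 = 8.52.
E[θ|data] = k·x_m/(k−1) = 8.52·22.70/7.52 = 25.7186.

25.7186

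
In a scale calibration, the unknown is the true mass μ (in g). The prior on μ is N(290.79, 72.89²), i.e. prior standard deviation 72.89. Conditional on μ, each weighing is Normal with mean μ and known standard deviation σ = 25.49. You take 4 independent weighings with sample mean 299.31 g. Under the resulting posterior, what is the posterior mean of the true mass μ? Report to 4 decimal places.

For Normal data with known variance σ², a Normal(μ₀, σ₀²) prior on μ is conjugate. Posterior precision = 1/σ₀² + n/σ²; posterior mean is the precision-weighted average of μ₀ and x̄.
n·x̄ = 4·299.31 = 1197.24.
σ₀² = 72.89² = 5312.9521, σ² = 25.49² = 649.7401; σ² + n·σ₀² = 649.7401 + 4·5312.9521 = 21901.5485.
Posterior mean = (μ₀/σ₀² + n·x̄/σ²)/(1/σ₀² + n/σ²) = (σ²·μ₀ + σ₀²·n·x̄)/(σ² + n·σ₀²) = (649.7401·290.79 + 5312.9521·1197.24)/21901.5485 = 6549816.695883/21901.5485 = 299.0572.

299.0572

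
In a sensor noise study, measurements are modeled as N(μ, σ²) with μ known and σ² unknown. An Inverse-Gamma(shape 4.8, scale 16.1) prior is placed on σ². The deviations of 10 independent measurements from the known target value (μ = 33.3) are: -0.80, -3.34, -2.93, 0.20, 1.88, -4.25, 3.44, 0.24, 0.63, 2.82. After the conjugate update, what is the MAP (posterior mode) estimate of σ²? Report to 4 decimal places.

With known mean μ and an Inverse-Gamma(α, β) prior on σ², the Normal likelihood is conjugate: posterior is Inv-Gamma(α + n/2, β + Σ(xᵢ−μ)²/2).
Σ(xᵢ−μ)² = (-0.80)² + (-3.34)² + (-2.93)² + (0.20)² + (1.88)² + (-4.25)² + (3.44)² + (0.24)² + (0.63)² + (2.82)² = 62.2579.
Posterior: Inv-Gamma(4.8 + 10/2, 16.1 + 62.2579/2) = Inv-Gamma(9.80, 47.22895).
Mode = β/(α+1) = 47.22895/10.80 = 4.3731.

4.3731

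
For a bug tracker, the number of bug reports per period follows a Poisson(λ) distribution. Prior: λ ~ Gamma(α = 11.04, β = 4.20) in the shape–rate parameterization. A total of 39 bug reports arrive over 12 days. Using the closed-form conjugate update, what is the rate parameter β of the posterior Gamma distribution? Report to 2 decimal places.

With a Gamma(shape α, rate β) prior, the Poisson likelihood is conjugate: the posterior is Gamma(α + ΣXᵢ, β + n).
Posterior: Gamma(α+S, β+n) = Gamma(11.04+39, 4.20+12) = Gamma(50.04, 16.20).
Posterior β = 16.20.

16.20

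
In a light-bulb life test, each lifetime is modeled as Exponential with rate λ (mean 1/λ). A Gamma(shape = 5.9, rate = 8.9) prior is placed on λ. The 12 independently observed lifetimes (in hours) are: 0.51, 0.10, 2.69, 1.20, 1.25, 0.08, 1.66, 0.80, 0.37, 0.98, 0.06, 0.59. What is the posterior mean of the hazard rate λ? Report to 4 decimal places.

With a Gamma(shape α, rate β) prior on the exponential rate λ, the posterior after n observations with total T = Σxᵢ is Gamma(α+n, β+T).
Sum of observations T = 10.29 hours; n = 12.
Posterior: Gamma(5.9+12, 8.9+10.29) = Gamma(17.9, 19.19).
Posterior mean of λ = α/β = 17.9/19.19 = 0.9328.

0.9328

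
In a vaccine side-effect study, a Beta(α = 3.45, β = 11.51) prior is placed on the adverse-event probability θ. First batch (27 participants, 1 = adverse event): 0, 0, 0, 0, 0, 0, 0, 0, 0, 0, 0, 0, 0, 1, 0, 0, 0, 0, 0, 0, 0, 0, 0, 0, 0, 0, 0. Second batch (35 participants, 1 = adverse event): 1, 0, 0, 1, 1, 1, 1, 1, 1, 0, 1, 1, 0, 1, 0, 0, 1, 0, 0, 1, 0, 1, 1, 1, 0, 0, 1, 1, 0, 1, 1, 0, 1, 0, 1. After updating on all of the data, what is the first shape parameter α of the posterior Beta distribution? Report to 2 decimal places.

The Beta prior is conjugate to a Binomial/Bernoulli likelihood; the update adds successes to α and failures to β.
After batch 1: Beta(3.45+1, 11.51+26) = Beta(4.45, 37.51).
After batch 2: Beta(4.45+21, 37.51+14) = Beta(25.45, 51.51).
Posterior α = 25.45.

25.45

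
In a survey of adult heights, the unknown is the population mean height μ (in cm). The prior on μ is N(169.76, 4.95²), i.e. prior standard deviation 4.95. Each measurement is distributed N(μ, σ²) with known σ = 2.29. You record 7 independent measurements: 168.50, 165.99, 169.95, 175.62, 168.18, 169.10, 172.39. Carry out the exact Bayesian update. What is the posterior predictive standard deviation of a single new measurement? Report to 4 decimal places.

For Normal data with known variance σ², a Normal(μ₀, σ₀²) prior on μ is conjugate. Posterior precision = 1/σ₀² + n/σ²; posterior mean is the precision-weighted average of μ₀ and x̄.
σ₀² = 4.95² = 24.5025, σ² = 2.29² = 5.2441; σ² + n·σ₀² = 5.2441 + 7·24.5025 = 176.7616.
Posterior precision = 1/σ₀² + n/σ² = 1/24.5025 + 7/5.2441 = (σ² + n·σ₀²)/(σ₀²σ²) = 176.7616/(24.5025·5.2441); posterior variance σₙ² = σ₀²σ²/(σ² + n·σ₀²) = 24.5025·5.2441/176.7616 = 0.726931.
Predictive variance for one new observation = σₙ² + σ² = 24.5025·5.2441/176.7616 + 5.2441 = σ²·(σ₀² + 176.7616)/176.7616 = 5.2441·201.2641/176.7616 = 5.971031; SD = √(5.2441·201.2641/176.7616) = 2.4436.

2.4436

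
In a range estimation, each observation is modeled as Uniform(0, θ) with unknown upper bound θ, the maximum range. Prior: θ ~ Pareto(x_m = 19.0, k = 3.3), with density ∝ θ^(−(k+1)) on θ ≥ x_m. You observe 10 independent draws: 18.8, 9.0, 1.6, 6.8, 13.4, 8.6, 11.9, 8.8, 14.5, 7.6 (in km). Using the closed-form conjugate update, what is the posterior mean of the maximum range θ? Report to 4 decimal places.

A Pareto(scale x_m, shape k) prior on the upper bound θ of Uniform(0, θ) is conjugate: posterior is Pareto(max(x_m, max xᵢ), k + n).
Sample maximum = 18.8; prior scale x_m = 19.0 → posterior scale = max = 19.0.
Posterior shape = 3.3 + 10 = 13.3.
E[θ|data] = k·x_m/(k−1) = 13.3·19.0/12.3 = 20.5447.

20.5447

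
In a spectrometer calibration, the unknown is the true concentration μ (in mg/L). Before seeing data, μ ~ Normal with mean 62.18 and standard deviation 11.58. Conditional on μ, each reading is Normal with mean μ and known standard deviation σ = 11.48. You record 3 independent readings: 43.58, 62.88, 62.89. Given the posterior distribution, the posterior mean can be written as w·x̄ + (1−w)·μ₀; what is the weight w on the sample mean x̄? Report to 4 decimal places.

For Normal data with known variance σ², a Normal(μ₀, σ₀²) prior on μ is conjugate. Posterior precision = 1/σ₀² + n/σ²; posterior mean is the precision-weighted average of μ₀ and x̄.
σ₀² = 11.58² = 134.0964, σ² = 11.48² = 131.7904. Prior precision 1/σ₀² = 1/134.0964; data precision n/σ² = 3/131.7904.
w = (n/σ²)/(1/σ₀² + n/σ²) = n·σ₀²/(σ² + n·σ₀²) = 3·134.0964/(131.7904 + 3·134.0964) = 402.2892/534.0796 = 0.7532.

0.7532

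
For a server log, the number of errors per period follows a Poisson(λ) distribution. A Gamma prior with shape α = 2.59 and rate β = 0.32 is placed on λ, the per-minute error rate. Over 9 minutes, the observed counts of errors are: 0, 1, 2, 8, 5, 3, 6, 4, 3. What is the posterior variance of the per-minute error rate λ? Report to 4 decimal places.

0.3982

With a Gamma(shape α, rate β) prior, the Poisson likelihood is conjugate: the posterior is Gamma(α + ΣXᵢ, β + n).
Sum of counts S = 32 over n = 9 minutes.
Posterior: Gamma(α+S, β+n) = Gamma(2.59+32, 0.32+9) = Gamma(34.59, 9.32).
Var = α/β² = 34.59/9.32² = 0.3982.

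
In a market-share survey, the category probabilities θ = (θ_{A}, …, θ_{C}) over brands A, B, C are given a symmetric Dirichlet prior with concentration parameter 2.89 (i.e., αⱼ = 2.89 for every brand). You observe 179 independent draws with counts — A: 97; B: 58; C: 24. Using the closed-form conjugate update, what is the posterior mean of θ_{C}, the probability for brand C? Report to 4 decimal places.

0.1433

The Dirichlet prior is conjugate to the Multinomial likelihood: each posterior αⱼ = prior αⱼ + observed count nⱼ.
Posterior concentration: (99.89, 60.89, 26.89), total = 187.67.
E[θ_{C}|data] = α_{C}/Σα = 26.89/187.67 = 0.1433.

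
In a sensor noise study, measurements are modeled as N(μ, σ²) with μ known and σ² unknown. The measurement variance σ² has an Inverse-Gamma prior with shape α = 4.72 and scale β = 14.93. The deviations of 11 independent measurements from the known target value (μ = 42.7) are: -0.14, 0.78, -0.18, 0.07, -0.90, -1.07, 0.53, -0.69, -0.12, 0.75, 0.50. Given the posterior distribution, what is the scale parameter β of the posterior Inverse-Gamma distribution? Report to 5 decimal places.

With known mean μ and an Inverse-Gamma(α, β) prior on σ², the Normal likelihood is conjugate: posterior is Inv-Gamma(α + n/2, β + Σ(xᵢ−μ)²/2).
Σ(xᵢ−μ)² = (-0.14)² + (0.78)² + (-0.18)² + (0.07)² + (-0.90)² + (-1.07)² + (0.53)² + (-0.69)² + (-0.12)² + (0.75)² + (0.50)² = 4.2041.
Posterior: Inv-Gamma(4.72 + 11/2, 14.93 + 4.2041/2) = Inv-Gamma(10.22, 17.03205).
Posterior β = 17.03205.

17.03205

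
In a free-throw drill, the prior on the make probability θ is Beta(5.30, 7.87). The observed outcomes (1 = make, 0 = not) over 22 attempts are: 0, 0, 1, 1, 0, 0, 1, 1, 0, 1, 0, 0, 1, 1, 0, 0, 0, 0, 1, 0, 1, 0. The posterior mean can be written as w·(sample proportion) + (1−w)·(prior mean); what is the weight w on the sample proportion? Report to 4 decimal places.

0.6255

The Beta prior is conjugate to a Binomial/Bernoulli likelihood; the update adds successes to α and failures to β.
Posterior mean = (α₀+k)/(α₀+β₀+n) = [n/(α₀+β₀+n)]·(k/n) + [(α₀+β₀)/(α₀+β₀+n)]·α₀/(α₀+β₀), so only n and the prior enter the weight.
The weight on the data is w = n/(α₀+β₀+n) = 22/(5.30+7.87+22) = 22/35.17 = 0.6255.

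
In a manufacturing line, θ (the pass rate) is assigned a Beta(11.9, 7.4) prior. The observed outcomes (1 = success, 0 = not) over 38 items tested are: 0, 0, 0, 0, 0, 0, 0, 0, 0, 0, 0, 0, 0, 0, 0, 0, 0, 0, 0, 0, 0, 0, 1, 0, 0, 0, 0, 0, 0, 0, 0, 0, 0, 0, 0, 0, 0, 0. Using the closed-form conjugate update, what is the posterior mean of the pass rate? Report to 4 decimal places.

0.2251

The Beta prior is conjugate to a Binomial/Bernoulli likelihood; the update adds successes to α and failures to β.
Posterior: Beta(α+k, β+n−k) = Beta(11.9+1, 7.4+37) = Beta(12.9, 44.4).
Posterior mean = α/(α+β) = 12.9/57.3 = 0.2251.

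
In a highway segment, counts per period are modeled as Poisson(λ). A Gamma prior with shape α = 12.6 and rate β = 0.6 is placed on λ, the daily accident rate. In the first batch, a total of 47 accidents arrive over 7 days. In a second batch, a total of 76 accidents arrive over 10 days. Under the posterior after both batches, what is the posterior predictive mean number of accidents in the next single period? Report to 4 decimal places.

With a Gamma(shape α, rate β) prior, the Poisson likelihood is conjugate: the posterior is Gamma(α + ΣXᵢ, β + n).
After batch 1: Gamma(α+S, β+n) = Gamma(12.6+47, 0.6+7) = Gamma(59.6, 7.6).
After batch 2: Gamma(α+S, β+n) = Gamma(59.6+76, 7.6+10) = Gamma(135.6, 17.6).
The predictive distribution for one future period is NegBinom with mean α/β = 7.7045.

7.7045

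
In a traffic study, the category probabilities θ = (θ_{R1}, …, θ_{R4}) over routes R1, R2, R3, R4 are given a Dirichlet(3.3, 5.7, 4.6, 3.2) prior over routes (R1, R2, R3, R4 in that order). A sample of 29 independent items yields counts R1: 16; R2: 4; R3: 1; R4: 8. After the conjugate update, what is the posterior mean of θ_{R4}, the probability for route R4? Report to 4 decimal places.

0.2445

The Dirichlet prior is conjugate to the Multinomial likelihood: each posterior αⱼ = prior αⱼ + observed count nⱼ.
Posterior concentration: (19.3, 9.7, 5.6, 11.2), total = 45.8.
E[θ_{R4}|data] = α_{R4}/Σα = 11.2/45.8 = 0.2445.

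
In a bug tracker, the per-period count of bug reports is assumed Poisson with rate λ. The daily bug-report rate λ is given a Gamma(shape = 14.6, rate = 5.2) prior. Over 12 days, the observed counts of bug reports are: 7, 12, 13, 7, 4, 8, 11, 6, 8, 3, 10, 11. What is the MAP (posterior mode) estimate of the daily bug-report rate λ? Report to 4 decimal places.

With a Gamma(shape α, rate β) prior, the Poisson likelihood is conjugate: the posterior is Gamma(α + ΣXᵢ, β + n).
Sum of counts S = 100 over n = 12 days.
Posterior: Gamma(α+S, β+n) = Gamma(14.6+100, 5.2+12) = Gamma(114.6, 17.2).
Mode of Gamma(α,β) for α≥1 is (α−1)/β = 113.6/17.2 = 6.6047.

6.6047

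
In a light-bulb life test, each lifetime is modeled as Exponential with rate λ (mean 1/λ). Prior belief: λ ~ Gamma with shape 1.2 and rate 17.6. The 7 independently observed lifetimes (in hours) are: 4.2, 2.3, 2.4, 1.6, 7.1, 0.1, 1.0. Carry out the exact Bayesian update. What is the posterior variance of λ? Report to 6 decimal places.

0.006223

With a Gamma(shape α, rate β) prior on the exponential rate λ, the posterior after n observations with total T = Σxᵢ is Gamma(α+n, β+T).
Sum of observations T = 18.7 hours; n = 7.
Posterior: Gamma(1.2+7, 17.6+18.7) = Gamma(8.2, 36.3).
Var = α/β² = 0.006223.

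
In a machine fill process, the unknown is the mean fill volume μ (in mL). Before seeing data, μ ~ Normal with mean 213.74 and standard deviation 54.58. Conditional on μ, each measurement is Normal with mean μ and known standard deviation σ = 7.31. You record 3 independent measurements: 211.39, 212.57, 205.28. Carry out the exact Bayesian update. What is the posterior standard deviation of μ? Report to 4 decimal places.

For Normal data with known variance σ², a Normal(μ₀, σ₀²) prior on μ is conjugate. Posterior precision = 1/σ₀² + n/σ²; posterior mean is the precision-weighted average of μ₀ and x̄.
σ₀² = 54.58² = 2978.9764, σ² = 7.31² = 53.4361; σ² + n·σ₀² = 53.4361 + 3·2978.9764 = 8990.3653.
Posterior precision = 1/σ₀² + n/σ² = 1/2978.9764 + 3/53.4361 = (σ² + n·σ₀²)/(σ₀²σ²) = 8990.3653/(2978.9764·53.4361); posterior variance σₙ² = σ₀²σ²/(σ² + n·σ₀²) = 2978.9764·53.4361/8990.3653 = 17.706164.
Posterior SD = √σₙ² = √(2978.9764·53.4361/8990.3653) = 4.2079.

4.2079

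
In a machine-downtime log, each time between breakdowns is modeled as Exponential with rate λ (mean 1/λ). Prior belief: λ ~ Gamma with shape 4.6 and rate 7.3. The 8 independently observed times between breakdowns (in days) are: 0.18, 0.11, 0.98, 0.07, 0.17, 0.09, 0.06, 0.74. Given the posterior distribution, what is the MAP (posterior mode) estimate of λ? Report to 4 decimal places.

With a Gamma(shape α, rate β) prior on the exponential rate λ, the posterior after n observations with total T = Σxᵢ is Gamma(α+n, β+T).
Sum of observations T = 2.40 days; n = 8.
Posterior: Gamma(4.6+8, 7.3+2.40) = Gamma(12.6, 9.70).
Mode = (α−1)/β = 1.1959.

1.1959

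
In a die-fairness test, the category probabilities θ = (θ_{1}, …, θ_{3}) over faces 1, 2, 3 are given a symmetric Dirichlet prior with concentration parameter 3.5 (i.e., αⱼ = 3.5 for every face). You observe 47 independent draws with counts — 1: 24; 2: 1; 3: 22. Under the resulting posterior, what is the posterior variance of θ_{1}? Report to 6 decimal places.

The Dirichlet prior is conjugate to the Multinomial likelihood: each posterior αⱼ = prior αⱼ + observed count nⱼ.
Posterior concentration: (27.5, 4.5, 25.5), total = 57.5.
Var[θ_j] = α_j(Σα−α_j)/((Σα)²(Σα+1)) = 27.5·30.0/(57.5²·58.5) = 0.004265.

0.004265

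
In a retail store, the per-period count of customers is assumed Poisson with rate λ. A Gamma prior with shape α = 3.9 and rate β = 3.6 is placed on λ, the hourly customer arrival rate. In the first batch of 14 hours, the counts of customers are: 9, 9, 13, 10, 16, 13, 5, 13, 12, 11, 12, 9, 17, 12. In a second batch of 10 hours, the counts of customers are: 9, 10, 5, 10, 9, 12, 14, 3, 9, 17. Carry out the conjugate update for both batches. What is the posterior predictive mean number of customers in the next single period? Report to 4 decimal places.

9.5254

With a Gamma(shape α, rate β) prior, the Poisson likelihood is conjugate: the posterior is Gamma(α + ΣXᵢ, β + n).
Batch 1: sum of counts S = 161 over n = 14 hours.
After batch 1: Gamma(α+S, β+n) = Gamma(3.9+161, 3.6+14) = Gamma(164.9, 17.6).
Batch 2: sum of counts S = 98 over n = 10 hours.
After batch 2: Gamma(α+S, β+n) = Gamma(164.9+98, 17.6+10) = Gamma(262.9, 27.6).
The predictive distribution for one future period is NegBinom with mean α/β = 9.5254.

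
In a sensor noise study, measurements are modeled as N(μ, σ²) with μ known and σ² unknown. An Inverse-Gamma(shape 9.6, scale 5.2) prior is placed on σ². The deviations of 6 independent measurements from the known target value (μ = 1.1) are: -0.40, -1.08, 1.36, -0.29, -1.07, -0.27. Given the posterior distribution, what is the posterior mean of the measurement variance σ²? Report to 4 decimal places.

0.6413

With known mean μ and an Inverse-Gamma(α, β) prior on σ², the Normal likelihood is conjugate: posterior is Inv-Gamma(α + n/2, β + Σ(xᵢ−μ)²/2).
Σ(xᵢ−μ)² = (-0.40)² + (-1.08)² + (1.36)² + (-0.29)² + (-1.07)² + (-0.27)² = 4.4779.
Posterior: Inv-Gamma(9.6 + 6/2, 5.2 + 4.4779/2) = Inv-Gamma(12.60, 7.43895).
E[σ²|data] = β/(α−1) = 7.43895/11.60 = 0.6413.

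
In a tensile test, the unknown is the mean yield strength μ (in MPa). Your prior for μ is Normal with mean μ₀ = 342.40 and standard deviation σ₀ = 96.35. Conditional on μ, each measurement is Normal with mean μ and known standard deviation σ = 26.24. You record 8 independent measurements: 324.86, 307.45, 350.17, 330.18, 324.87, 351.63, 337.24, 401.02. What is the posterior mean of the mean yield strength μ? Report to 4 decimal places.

For Normal data with known variance σ², a Normal(μ₀, σ₀²) prior on μ is conjugate. Posterior precision = 1/σ₀² + n/σ²; posterior mean is the precision-weighted average of μ₀ and x̄.
Σxᵢ = 324.86 + 307.45 + 350.17 + 330.18 + 324.87 + 351.63 + 337.24 + 401.02 = 2727.42, so n·x̄ = 2727.42.
σ₀² = 96.35² = 9283.3225, σ² = 26.24² = 688.5376; σ² + n·σ₀² = 688.5376 + 8·9283.3225 = 74955.1176.
Posterior mean = (μ₀/σ₀² + n·x̄/σ²)/(1/σ₀² + n/σ²) = (σ²·μ₀ + σ₀²·n·x̄)/(σ² + n·σ₀²) = (688.5376·342.40 + 9283.3225·2727.42)/74955.1176 = 25555274.72719/74955.1176 = 340.9410.

340.9410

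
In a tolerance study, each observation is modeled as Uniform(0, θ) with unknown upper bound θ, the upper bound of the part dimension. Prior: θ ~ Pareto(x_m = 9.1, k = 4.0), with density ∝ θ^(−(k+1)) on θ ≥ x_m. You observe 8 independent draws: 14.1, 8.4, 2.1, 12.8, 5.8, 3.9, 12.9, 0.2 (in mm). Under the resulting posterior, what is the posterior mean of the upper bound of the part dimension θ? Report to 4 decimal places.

15.3818

A Pareto(scale x_m, shape k) prior on the upper bound θ of Uniform(0, θ) is conjugate: posterior is Pareto(max(x_m, max xᵢ), k + n).
Sample maximum = 14.1; prior scale x_m = 9.1 → posterior scale = max = 14.1.
Posterior shape = 4.0 + 8 = 12.0.
E[θ|data] = k·x_m/(k−1) = 12.0·14.1/11.0 = 15.3818.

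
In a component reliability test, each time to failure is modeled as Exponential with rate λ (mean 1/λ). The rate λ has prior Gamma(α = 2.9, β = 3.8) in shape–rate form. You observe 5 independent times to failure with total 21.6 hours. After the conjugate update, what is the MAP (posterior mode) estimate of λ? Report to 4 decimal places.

0.2717

With a Gamma(shape α, rate β) prior on the exponential rate λ, the posterior after n observations with total T = Σxᵢ is Gamma(α+n, β+T).
Posterior: Gamma(2.9+5, 3.8+21.6) = Gamma(7.9, 25.4).
Mode = (α−1)/β = 0.2717.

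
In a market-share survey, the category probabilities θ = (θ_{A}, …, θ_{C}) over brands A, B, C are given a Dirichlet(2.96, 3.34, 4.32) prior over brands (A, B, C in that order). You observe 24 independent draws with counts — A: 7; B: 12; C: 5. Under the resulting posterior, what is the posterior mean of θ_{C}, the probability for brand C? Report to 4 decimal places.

The Dirichlet prior is conjugate to the Multinomial likelihood: each posterior αⱼ = prior αⱼ + observed count nⱼ.
Posterior concentration: (9.96, 15.34, 9.32), total = 34.62.
E[θ_{C}|data] = α_{C}/Σα = 9.32/34.62 = 0.2692.

0.2692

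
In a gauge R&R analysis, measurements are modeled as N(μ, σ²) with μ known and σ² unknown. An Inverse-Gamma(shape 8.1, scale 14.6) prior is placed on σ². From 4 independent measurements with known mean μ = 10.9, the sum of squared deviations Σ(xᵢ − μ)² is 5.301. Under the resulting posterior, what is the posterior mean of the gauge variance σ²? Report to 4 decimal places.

With known mean μ and an Inverse-Gamma(α, β) prior on σ², the Normal likelihood is conjugate: posterior is Inv-Gamma(α + n/2, β + Σ(xᵢ−μ)²/2).
Posterior: Inv-Gamma(8.1 + 4/2, 14.6 + 5.301/2) = Inv-Gamma(10.10, 17.2505).
E[σ²|data] = β/(α−1) = 17.2505/9.10 = 1.8957.

1.8957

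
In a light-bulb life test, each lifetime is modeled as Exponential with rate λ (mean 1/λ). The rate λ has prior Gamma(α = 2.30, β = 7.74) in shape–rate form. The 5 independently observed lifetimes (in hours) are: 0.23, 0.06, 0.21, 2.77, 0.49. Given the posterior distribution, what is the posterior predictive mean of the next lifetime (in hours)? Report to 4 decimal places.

With a Gamma(shape α, rate β) prior on the exponential rate λ, the posterior after n observations with total T = Σxᵢ is Gamma(α+n, β+T).
Sum of observations T = 3.76 hours; n = 5.
Posterior: Gamma(2.30+5, 7.74+3.76) = Gamma(7.30, 11.50).
The predictive distribution for the next observation is Lomax; its mean is β/(α−1) = 11.50/6.30 = 1.8254.

1.8254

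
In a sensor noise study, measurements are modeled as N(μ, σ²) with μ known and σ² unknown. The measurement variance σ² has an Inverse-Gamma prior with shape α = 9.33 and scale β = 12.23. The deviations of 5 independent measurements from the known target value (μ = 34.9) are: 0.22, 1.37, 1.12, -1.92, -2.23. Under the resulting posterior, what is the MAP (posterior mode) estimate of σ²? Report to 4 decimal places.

1.4146

With known mean μ and an Inverse-Gamma(α, β) prior on σ², the Normal likelihood is conjugate: posterior is Inv-Gamma(α + n/2, β + Σ(xᵢ−μ)²/2).
Σ(xᵢ−μ)² = (0.22)² + (1.37)² + (1.12)² + (-1.92)² + (-2.23)² = 11.8390.
Posterior: Inv-Gamma(9.33 + 5/2, 12.23 + 11.8390/2) = Inv-Gamma(11.83, 18.14950).
Mode = β/(α+1) = 18.14950/12.83 = 1.4146.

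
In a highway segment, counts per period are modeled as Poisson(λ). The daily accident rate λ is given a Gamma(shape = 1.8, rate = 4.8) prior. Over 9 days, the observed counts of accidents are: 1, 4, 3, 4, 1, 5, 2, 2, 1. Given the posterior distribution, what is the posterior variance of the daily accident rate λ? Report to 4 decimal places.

With a Gamma(shape α, rate β) prior, the Poisson likelihood is conjugate: the posterior is Gamma(α + ΣXᵢ, β + n).
Sum of counts S = 23 over n = 9 days.
Posterior: Gamma(α+S, β+n) = Gamma(1.8+23, 4.8+9) = Gamma(24.8, 13.8).
Var = α/β² = 24.8/13.8² = 0.1302.

0.1302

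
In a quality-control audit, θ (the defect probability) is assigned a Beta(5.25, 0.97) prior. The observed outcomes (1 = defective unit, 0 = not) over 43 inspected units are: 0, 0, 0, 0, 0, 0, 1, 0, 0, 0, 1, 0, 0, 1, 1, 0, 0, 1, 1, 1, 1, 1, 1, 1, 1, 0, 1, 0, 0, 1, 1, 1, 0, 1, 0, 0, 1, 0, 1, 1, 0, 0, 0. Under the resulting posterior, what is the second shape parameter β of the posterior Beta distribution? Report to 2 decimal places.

23.97

The Beta prior is conjugate to a Binomial/Bernoulli likelihood; the update adds successes to α and failures to β.
Posterior: Beta(α+k, β+n−k) = Beta(5.25+20, 0.97+23) = Beta(25.25, 23.97).
Posterior β = 23.97.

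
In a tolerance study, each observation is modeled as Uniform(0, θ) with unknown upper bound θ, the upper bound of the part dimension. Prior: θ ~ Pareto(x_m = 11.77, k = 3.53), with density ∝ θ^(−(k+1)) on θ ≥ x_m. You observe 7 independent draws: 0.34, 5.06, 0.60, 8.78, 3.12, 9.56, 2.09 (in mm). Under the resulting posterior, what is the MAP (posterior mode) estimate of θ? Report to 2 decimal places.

A Pareto(scale x_m, shape k) prior on the upper bound θ of Uniform(0, θ) is conjugate: posterior is Pareto(max(x_m, max xᵢ), k + n).
Sample maximum = 9.56; prior scale x_m = 11.77 → posterior scale = max = 11.77.
Posterior shape = 3.53 + 7 = 10.53.
The Pareto density is decreasing on [x_m, ∞), so the mode is x_m = 11.77.

11.77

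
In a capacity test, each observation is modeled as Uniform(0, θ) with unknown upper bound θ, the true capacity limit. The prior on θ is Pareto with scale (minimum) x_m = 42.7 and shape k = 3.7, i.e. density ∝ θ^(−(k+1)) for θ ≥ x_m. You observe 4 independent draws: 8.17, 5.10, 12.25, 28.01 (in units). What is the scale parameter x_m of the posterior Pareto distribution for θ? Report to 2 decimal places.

A Pareto(scale x_m, shape k) prior on the upper bound θ of Uniform(0, θ) is conjugate: posterior is Pareto(max(x_m, max xᵢ), k + n).
Sample maximum = 28.01; prior scale x_m = 42.7 → posterior scale = max = 42.70.
Posterior shape = 3.7 + 4 = 7.7.
Posterior scale x_m = 42.70.

42.70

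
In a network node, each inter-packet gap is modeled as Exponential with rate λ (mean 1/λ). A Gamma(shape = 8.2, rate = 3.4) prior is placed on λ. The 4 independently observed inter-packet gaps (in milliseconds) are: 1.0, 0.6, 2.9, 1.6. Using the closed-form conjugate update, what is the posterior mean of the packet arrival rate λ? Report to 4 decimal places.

With a Gamma(shape α, rate β) prior on the exponential rate λ, the posterior after n observations with total T = Σxᵢ is Gamma(α+n, β+T).
Sum of observations T = 6.1 milliseconds; n = 4.
Posterior: Gamma(8.2+4, 3.4+6.1) = Gamma(12.2, 9.5).
Posterior mean of λ = α/β = 12.2/9.5 = 1.2842.

1.2842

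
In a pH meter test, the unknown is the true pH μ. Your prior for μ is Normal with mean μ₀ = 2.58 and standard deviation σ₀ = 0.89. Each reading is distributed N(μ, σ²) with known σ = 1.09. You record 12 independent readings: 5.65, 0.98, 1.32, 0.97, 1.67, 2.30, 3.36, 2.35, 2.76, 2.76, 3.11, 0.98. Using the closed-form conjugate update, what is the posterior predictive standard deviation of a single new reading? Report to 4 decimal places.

1.1296

For Normal data with known variance σ², a Normal(μ₀, σ₀²) prior on μ is conjugate. Posterior precision = 1/σ₀² + n/σ²; posterior mean is the precision-weighted average of μ₀ and x̄.
σ₀² = 0.89² = 0.7921, σ² = 1.09² = 1.1881; σ² + n·σ₀² = 1.1881 + 12·0.7921 = 10.6933.
Posterior precision = 1/σ₀² + n/σ² = 1/0.7921 + 12/1.1881 = (σ² + n·σ₀²)/(σ₀²σ²) = 10.6933/(0.7921·1.1881); posterior variance σₙ² = σ₀²σ²/(σ² + n·σ₀²) = 0.7921·1.1881/10.6933 = 0.088008.
Predictive variance for one new observation = σₙ² + σ² = 0.7921·1.1881/10.6933 + 1.1881 = σ²·(σ₀² + 10.6933)/10.6933 = 1.1881·11.4854/10.6933 = 1.276108; SD = √(1.1881·11.4854/10.6933) = 1.1296.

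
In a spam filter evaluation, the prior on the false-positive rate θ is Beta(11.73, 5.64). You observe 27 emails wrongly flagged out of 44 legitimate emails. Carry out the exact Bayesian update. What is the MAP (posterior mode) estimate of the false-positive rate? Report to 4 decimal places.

0.6355

The Beta prior is conjugate to a Binomial/Bernoulli likelihood; the update adds successes to α and failures to β.
Posterior: Beta(α+k, β+n−k) = Beta(11.73+27, 5.64+17) = Beta(38.73, 22.64).
Mode of Beta(a,b) for a,b>1 is (a−1)/(a+b−2) = 37.73/59.37 = 0.6355.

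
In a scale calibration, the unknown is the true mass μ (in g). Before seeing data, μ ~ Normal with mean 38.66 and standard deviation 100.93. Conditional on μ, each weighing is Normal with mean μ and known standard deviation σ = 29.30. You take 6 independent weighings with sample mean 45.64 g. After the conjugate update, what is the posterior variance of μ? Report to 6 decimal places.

For Normal data with known variance σ², a Normal(μ₀, σ₀²) prior on μ is conjugate. Posterior precision = 1/σ₀² + n/σ²; posterior mean is the precision-weighted average of μ₀ and x̄.
σ₀² = 100.93² = 10186.8649, σ² = 29.30² = 858.49; σ² + n·σ₀² = 858.49 + 6·10186.8649 = 61979.6794.
Posterior precision = 1/σ₀² + n/σ² = 1/10186.8649 + 6/858.49 = (σ² + n·σ₀²)/(σ₀²σ²) = 61979.6794/(10186.8649·858.49); posterior variance σₙ² = σ₀²σ²/(σ² + n·σ₀²) = 10186.8649·858.49/61979.6794 = 141.099821.

141.099821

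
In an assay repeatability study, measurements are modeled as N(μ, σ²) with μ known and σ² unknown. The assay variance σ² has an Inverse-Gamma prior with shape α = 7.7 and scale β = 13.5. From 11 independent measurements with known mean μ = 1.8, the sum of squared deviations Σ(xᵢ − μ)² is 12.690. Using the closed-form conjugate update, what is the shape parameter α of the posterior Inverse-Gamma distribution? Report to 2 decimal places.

13.20

With known mean μ and an Inverse-Gamma(α, β) prior on σ², the Normal likelihood is conjugate: posterior is Inv-Gamma(α + n/2, β + Σ(xᵢ−μ)²/2).
Posterior: Inv-Gamma(7.7 + 11/2, 13.5 + 12.690/2) = Inv-Gamma(13.20, 19.8450).
Posterior α = 13.20.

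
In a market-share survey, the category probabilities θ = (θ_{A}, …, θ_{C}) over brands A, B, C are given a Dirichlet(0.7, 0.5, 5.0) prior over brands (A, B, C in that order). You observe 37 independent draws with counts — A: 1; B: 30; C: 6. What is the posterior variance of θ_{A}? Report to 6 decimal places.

0.000855

The Dirichlet prior is conjugate to the Multinomial likelihood: each posterior αⱼ = prior αⱼ + observed count nⱼ.
Posterior concentration: (1.7, 30.5, 11.0), total = 43.2.
Var[θ_j] = α_j(Σα−α_j)/((Σα)²(Σα+1)) = 1.7·41.5/(43.2²·44.2) = 0.000855.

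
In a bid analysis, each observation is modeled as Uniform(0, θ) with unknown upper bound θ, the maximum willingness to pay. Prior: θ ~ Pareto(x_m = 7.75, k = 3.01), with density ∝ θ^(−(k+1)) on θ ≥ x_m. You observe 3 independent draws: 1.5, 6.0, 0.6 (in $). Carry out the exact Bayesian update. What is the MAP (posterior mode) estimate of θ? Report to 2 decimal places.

7.75

A Pareto(scale x_m, shape k) prior on the upper bound θ of Uniform(0, θ) is conjugate: posterior is Pareto(max(x_m, max xᵢ), k + n).
Sample maximum = 6.0; prior scale x_m = 7.75 → posterior scale = max = 7.75.
Posterior shape = 3.01 + 3 = 6.01.
The Pareto density is decreasing on [x_m, ∞), so the mode is x_m = 7.75.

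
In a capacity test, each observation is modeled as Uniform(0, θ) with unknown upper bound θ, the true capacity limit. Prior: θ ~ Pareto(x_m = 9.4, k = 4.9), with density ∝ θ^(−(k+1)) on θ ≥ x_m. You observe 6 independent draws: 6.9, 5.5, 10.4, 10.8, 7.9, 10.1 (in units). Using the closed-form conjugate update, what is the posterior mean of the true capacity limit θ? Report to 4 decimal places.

11.8909

A Pareto(scale x_m, shape k) prior on the upper bound θ of Uniform(0, θ) is conjugate: posterior is Pareto(max(x_m, max xᵢ), k + n).
Sample maximum = 10.8; prior scale x_m = 9.4 → posterior scale = max = 10.8.
Posterior shape = 4.9 + 6 = 10.9.
E[θ|data] = k·x_m/(k−1) = 10.9·10.8/9.9 = 11.8909.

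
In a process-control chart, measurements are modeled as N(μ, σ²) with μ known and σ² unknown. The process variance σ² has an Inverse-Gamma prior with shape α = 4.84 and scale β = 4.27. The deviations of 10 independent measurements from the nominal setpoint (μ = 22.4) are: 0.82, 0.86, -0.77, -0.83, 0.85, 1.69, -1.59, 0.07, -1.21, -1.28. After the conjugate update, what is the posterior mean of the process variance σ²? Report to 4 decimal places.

1.1566

With known mean μ and an Inverse-Gamma(α, β) prior on σ², the Normal likelihood is conjugate: posterior is Inv-Gamma(α + n/2, β + Σ(xᵢ−μ)²/2).
Σ(xᵢ−μ)² = (0.82)² + (0.86)² + (-0.77)² + (-0.83)² + (0.85)² + (1.69)² + (-1.59)² + (0.07)² + (-1.21)² + (-1.28)² = 11.9079.
Posterior: Inv-Gamma(4.84 + 10/2, 4.27 + 11.9079/2) = Inv-Gamma(9.84, 10.22395).
E[σ²|data] = β/(α−1) = 10.22395/8.84 = 1.1566.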